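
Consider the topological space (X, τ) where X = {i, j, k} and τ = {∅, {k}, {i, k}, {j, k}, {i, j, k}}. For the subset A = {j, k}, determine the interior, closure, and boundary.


int(A) = {j, k}, cl(A) = {i, j, k}, ∂A = {i}.

Closed sets in (X, τ) are complements of opens:
  closed(X, τ) = {∅, {i}, {j}, {i, j}, {i, j, k}}.
int(A) = ⋃ {U ∈ τ : U ⊆ A}. Opens contained in A: ∅, {k}, {j, k}.
Taking the union of these: int(A) = {j, k}.
cl(A) = ⋂ {C closed : A ⊆ C}. Closed sets containing A: {i, j, k}.
Intersecting these: cl(A) = {i, j, k}.
∂A = cl(A) ∖ int(A) = {i, j, k} ∖ {j, k} = {i}.


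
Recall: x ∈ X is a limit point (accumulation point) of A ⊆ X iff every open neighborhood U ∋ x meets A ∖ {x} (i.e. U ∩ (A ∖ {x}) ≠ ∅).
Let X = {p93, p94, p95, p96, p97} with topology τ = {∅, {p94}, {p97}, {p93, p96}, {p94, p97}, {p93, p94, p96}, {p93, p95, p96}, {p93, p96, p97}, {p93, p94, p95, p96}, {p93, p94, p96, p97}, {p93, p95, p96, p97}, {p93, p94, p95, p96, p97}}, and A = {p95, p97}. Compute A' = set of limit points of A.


A' = ∅

For each x ∈ X, list the open sets U ∈ τ with x ∈ U, then check whether U ∩ (A ∖ {x}) ≠ ∅ for every such U.
  x = p93: open {p93, p96} ∋ x has {p93, p96} ∩ (A ∖ {p93}) = ∅, so x is NOT a limit point.
  x = p94: open {p94} ∋ x has {p94} ∩ (A ∖ {p94}) = ∅, so x is NOT a limit point.
  x = p95: open {p93, p95, p96} ∋ x has {p93, p95, p96} ∩ (A ∖ {p95}) = ∅, so x is NOT a limit point.
  x = p96: open {p93, p96} ∋ x has {p93, p96} ∩ (A ∖ {p96}) = ∅, so x is NOT a limit point.
  x = p97: open {p97} ∋ x has {p97} ∩ (A ∖ {p97}) = ∅, so x is NOT a limit point.
Collecting: A' = ∅.


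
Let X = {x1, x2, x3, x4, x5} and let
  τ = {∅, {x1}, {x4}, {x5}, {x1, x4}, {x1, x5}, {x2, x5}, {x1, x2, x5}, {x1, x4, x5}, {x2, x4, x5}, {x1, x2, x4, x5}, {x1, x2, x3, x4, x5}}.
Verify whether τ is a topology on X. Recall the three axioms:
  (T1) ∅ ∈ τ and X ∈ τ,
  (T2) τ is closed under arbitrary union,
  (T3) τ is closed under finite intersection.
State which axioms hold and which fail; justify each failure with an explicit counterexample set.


τ is NOT a topology on X.

Axiom (T1): ∅ ∈ τ? Yes; X ∈ τ? Yes.
Axiom (T2/T3): check pairwise unions and intersections of members of τ.
Counterexample for (T2): {x4} ∪ {x5} = {x4, x5} ∉ τ. Therefore τ is NOT a topology.


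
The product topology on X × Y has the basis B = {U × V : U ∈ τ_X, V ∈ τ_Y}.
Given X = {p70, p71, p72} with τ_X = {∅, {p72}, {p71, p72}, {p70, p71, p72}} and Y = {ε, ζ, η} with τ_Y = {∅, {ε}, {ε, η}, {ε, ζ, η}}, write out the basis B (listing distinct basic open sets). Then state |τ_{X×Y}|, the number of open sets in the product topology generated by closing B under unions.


Basis B = {∅ × ∅, {p72} × {ε}, {p71, p72} × {ε}, {p72} × {ε, η}, {p70, p71, p72} × {ε}, {p72} × {ε, ζ, η}, {p71, p72} × {ε, η}, {p70, p71, p72} × {ε, η}, {p71, p72} × {ε, ζ, η}, {p70, p71, p72} × {ε, ζ, η}}; |τ_{X×Y}| = 20.

Enumerate products U × V with U ∈ τ_X, V ∈ τ_Y (deduplicated):
  ∅ × ∅ = {} (∅)
  {p72} × {ε} = {(p72,ε)}
  {p71, p72} × {ε} = {(p71,ε), (p72,ε)}
  {p72} × {ε, η} = {(p72,ε), (p72,η)}
  {p70, p71, p72} × {ε} = {(p70,ε), (p71,ε), (p72,ε)}
  {p72} × {ε, ζ, η} = {(p72,ε), (p72,ζ), (p72,η)}
  {p71, p72} × {ε, η} = {(p71,ε), (p71,η), (p72,ε), (p72,η)}
  {p70, p71, p72} × {ε, η} = {(p70,ε), (p70,η), (p71,ε), (p71,η), (p72,ε), (p72,η)}
  {p71, p72} × {ε, ζ, η} = {(p71,ε), (p71,ζ), (p71,η), (p72,ε), (p72,ζ), (p72,η)}
  {p70, p71, p72} × {ε, ζ, η} = {(p70,ε), (p70,ζ), (p70,η), (p71,ε), (p71,ζ), (p71,η), (p72,ε), (p72,ζ), (p72,η)}
These 10 distinct sets form the basis B.
Close under arbitrary unions to get τ_{X×Y}; counting gives |τ_{X×Y}| = 20.


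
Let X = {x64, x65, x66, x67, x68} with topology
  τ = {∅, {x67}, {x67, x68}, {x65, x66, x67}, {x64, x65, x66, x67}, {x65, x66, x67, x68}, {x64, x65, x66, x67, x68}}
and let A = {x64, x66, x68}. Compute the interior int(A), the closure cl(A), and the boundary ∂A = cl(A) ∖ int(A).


int(A) = ∅, cl(A) = {x64, x65, x66, x68}, ∂A = {x64, x65, x66, x68}.

Closed sets in (X, τ) are complements of opens:
  closed(X, τ) = {∅, {x64}, {x68}, {x64, x68}, {x64, x65, x66}, {x64, x65, x66, x68}, {x64, x65, x66, x67, x68}}.
int(A) = ⋃ {U ∈ τ : U ⊆ A}. Opens contained in A: ∅.
Taking the union of these: int(A) = ∅.
cl(A) = ⋂ {C closed : A ⊆ C}. Closed sets containing A: {x64, x65, x66, x68}, {x64, x65, x66, x67, x68}.
Intersecting these: cl(A) = {x64, x65, x66, x68}.
∂A = cl(A) ∖ int(A) = {x64, x65, x66, x68} ∖ ∅ = {x64, x65, x66, x68}.


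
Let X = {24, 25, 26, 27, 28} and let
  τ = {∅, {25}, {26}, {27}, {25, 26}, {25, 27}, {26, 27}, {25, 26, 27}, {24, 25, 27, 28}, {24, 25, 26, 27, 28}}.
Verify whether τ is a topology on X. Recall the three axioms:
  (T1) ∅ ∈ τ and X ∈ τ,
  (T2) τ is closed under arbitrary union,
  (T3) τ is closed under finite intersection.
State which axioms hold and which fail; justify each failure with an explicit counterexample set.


τ IS a topology on X.

Axiom (T1): ∅ ∈ τ? Yes; X ∈ τ? Yes.
Axiom (T2/T3): check pairwise unions and intersections of members of τ.
All pairwise intersections and unions checked — each lies in τ. Therefore τ satisfies (T1), (T2), (T3): it IS a topology on X.


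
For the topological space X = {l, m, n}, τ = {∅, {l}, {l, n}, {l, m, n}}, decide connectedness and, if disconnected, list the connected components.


(X, τ) is connected.

Find clopen sets (U ∈ τ with X ∖ U ∈ τ):
  U = ∅, X ∖ U = {l, m, n} — both open, so U is clopen.
  U = {l, m, n}, X ∖ U = ∅ — both open, so U is clopen.
Only trivial clopens (∅ and X) exist, so (X, τ) is connected.
Compute connected components by grouping points that agree on all clopens:
  component: {l, m, n}


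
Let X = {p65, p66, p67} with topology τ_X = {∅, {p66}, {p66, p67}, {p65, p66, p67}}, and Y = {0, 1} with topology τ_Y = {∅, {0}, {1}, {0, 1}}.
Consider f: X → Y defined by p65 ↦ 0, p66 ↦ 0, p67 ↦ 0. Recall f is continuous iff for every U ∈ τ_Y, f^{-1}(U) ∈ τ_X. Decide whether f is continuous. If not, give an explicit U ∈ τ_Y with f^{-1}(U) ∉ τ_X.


f IS continuous.

Compute f^{-1}(U) for each U ∈ τ_Y:
  U = ∅: f^{-1}(U) = ∅ ∈ τ_X ✓.
  U = {0}: f^{-1}(U) = {p65, p66, p67} ∈ τ_X ✓.
  U = {1}: f^{-1}(U) = ∅ ∈ τ_X ✓.
  U = {0, 1}: f^{-1}(U) = {p65, p66, p67} ∈ τ_X ✓.
Every preimage lies in τ_X, so f IS continuous.


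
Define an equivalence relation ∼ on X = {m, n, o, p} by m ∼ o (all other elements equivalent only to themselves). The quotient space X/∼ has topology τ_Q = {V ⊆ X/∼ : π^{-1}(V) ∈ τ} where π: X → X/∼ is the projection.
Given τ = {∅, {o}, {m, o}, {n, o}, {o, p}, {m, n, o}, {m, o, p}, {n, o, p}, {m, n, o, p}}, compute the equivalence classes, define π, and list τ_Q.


X/∼ = {[m=o], [n], [p]}; |τ_Q| = 5.

Equivalence classes: [m=o], [n], [p].
Quotient map π: X → X/∼ sends m ↦ [m=o], n ↦ [n], o ↦ [m=o], p ↦ [p].
For each subset V ⊆ X/∼, compute π^{-1}(V) ⊆ X and check whether π^{-1}(V) ∈ τ. V is open in τ_Q iff π^{-1}(V) ∈ τ.
  V = {}: π^{-1}(V) = ∅ ∈ τ ✓.
  V = {[m=o]}: π^{-1}(V) = {m, o} ∈ τ ✓.
  V = {[n]}: π^{-1}(V) = {n} ∉ τ ✗.
  V = {[m=o], [n]}: π^{-1}(V) = {m, n, o} ∈ τ ✓.
  V = {[p]}: π^{-1}(V) = {p} ∉ τ ✗.
  V = {[m=o], [p]}: π^{-1}(V) = {m, o, p} ∈ τ ✓.
  V = {[n], [p]}: π^{-1}(V) = {n, p} ∉ τ ✗.
  V = {[m=o], [n], [p]}: π^{-1}(V) = {m, n, o, p} ∈ τ ✓.
Open sets in the quotient: τ_Q = {{}, {[m=o]}, {[m=o], [n]}, {[m=o], [p]}, {[m=o], [n], [p]}} (5 elements).


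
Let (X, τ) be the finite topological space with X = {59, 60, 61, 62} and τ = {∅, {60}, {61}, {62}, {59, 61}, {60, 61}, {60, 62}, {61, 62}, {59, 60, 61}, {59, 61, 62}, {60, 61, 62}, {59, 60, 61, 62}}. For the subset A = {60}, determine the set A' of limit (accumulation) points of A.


A' = ∅

For each x ∈ X, list the open sets U ∈ τ with x ∈ U, then check whether U ∩ (A ∖ {x}) ≠ ∅ for every such U.
  x = 59: open {59, 61} ∋ x has {59, 61} ∩ (A ∖ {59}) = ∅, so x is NOT a limit point.
  x = 60: open {60} ∋ x has {60} ∩ (A ∖ {60}) = ∅, so x is NOT a limit point.
  x = 61: open {61} ∋ x has {61} ∩ (A ∖ {61}) = ∅, so x is NOT a limit point.
  x = 62: open {62} ∋ x has {62} ∩ (A ∖ {62}) = ∅, so x is NOT a limit point.
Collecting: A' = ∅.


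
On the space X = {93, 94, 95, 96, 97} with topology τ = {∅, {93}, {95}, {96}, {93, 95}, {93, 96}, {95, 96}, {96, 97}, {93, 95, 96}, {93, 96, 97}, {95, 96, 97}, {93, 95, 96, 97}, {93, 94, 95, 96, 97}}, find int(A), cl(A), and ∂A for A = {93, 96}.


int(A) = {93, 96}, cl(A) = {93, 94, 96, 97}, ∂A = {94, 97}.

Closed sets in (X, τ) are complements of opens:
  closed(X, τ) = {∅, {94}, {93, 94}, {94, 95}, {94, 97}, {93, 94, 95}, {93, 94, 97}, {94, 95, 97}, {94, 96, 97}, {93, 94, 95, 97}, {93, 94, 96, 97}, {94, 95, 96, 97}, {93, 94, 95, 96, 97}}.
int(A) = ⋃ {U ∈ τ : U ⊆ A}. Opens contained in A: ∅, {93}, {96}, {93, 96}.
Taking the union of these: int(A) = {93, 96}.
cl(A) = ⋂ {C closed : A ⊆ C}. Closed sets containing A: {93, 94, 96, 97}, {93, 94, 95, 96, 97}.
Intersecting these: cl(A) = {93, 94, 96, 97}.
∂A = cl(A) ∖ int(A) = {93, 94, 96, 97} ∖ {93, 96} = {94, 97}.


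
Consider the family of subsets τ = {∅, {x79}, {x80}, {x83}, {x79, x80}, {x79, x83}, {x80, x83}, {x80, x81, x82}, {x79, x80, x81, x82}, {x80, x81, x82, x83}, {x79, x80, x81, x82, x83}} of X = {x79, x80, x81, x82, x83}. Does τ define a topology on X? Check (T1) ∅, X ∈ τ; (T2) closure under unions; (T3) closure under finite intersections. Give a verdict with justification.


τ is NOT a topology on X.

Axiom (T1): ∅ ∈ τ? Yes; X ∈ τ? Yes.
Axiom (T2/T3): check pairwise unions and intersections of members of τ.
Counterexample for (T2): {x79} ∪ {x80, x83} = {x79, x80, x83} ∉ τ. Therefore τ is NOT a topology.


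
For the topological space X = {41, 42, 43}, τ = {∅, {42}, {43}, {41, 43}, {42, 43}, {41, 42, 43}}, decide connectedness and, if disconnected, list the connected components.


(X, τ) is disconnected; components = [{42}, {41, 43}].

Find clopen sets (U ∈ τ with X ∖ U ∈ τ):
  U = ∅, X ∖ U = {41, 42, 43} — both open, so U is clopen.
  U = {42}, X ∖ U = {41, 43} — both open, so U is clopen.
  U = {41, 43}, X ∖ U = {42} — both open, so U is clopen.
  U = {41, 42, 43}, X ∖ U = ∅ — both open, so U is clopen.
Nontrivial clopen(s) exist: e.g. {42}. So (X, τ) is disconnected.
Compute connected components by grouping points that agree on all clopens:
  component: {42}
  component: {41, 43}


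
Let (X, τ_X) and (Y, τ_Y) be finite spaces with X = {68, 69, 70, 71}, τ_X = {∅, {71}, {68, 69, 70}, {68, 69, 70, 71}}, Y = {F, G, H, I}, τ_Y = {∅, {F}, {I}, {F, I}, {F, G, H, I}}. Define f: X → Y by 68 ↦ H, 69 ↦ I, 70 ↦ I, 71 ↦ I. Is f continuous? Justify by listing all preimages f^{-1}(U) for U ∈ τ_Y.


f is NOT continuous.

Compute f^{-1}(U) for each U ∈ τ_Y:
  U = ∅: f^{-1}(U) = ∅ ∈ τ_X ✓.
  U = {F}: f^{-1}(U) = ∅ ∈ τ_X ✓.
  U = {I}: f^{-1}(U) = {69, 70, 71} ∉ τ_X ✗.
  U = {F, I}: f^{-1}(U) = {69, 70, 71} ∉ τ_X ✗.
  U = {F, G, H, I}: f^{-1}(U) = {68, 69, 70, 71} ∈ τ_X ✓.
Found U = {I} with f^{-1}(U) = {69, 70, 71} not in τ_X. Therefore f is NOT continuous.


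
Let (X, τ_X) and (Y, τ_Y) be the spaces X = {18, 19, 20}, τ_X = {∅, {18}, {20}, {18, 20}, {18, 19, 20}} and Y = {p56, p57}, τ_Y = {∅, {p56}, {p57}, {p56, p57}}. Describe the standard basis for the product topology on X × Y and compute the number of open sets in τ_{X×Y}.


Basis B = {∅ × ∅, {18} × {p56}, {18} × {p57}, {20} × {p56}, {20} × {p57}, {18} × {p56, p57}, {18, 20} × {p56}, {18, 20} × {p57}, {20} × {p56, p57}, {18, 19, 20} × {p56}, {18, 19, 20} × {p57}, {18, 20} × {p56, p57}, {18, 19, 20} × {p56, p57}}; |τ_{X×Y}| = 25.

Enumerate products U × V with U ∈ τ_X, V ∈ τ_Y (deduplicated):
  ∅ × ∅ = {} (∅)
  {18} × {p56} = {(18,p56)}
  {18} × {p57} = {(18,p57)}
  {20} × {p56} = {(20,p56)}
  {20} × {p57} = {(20,p57)}
  {18} × {p56, p57} = {(18,p56), (18,p57)}
  {18, 20} × {p56} = {(18,p56), (20,p56)}
  {18, 20} × {p57} = {(18,p57), (20,p57)}
  {20} × {p56, p57} = {(20,p56), (20,p57)}
  {18, 19, 20} × {p56} = {(18,p56), (19,p56), (20,p56)}
  {18, 19, 20} × {p57} = {(18,p57), (19,p57), (20,p57)}
  {18, 20} × {p56, p57} = {(18,p56), (18,p57), (20,p56), (20,p57)}
  {18, 19, 20} × {p56, p57} = {(18,p56), (18,p57), (19,p56), (19,p57), (20,p56), (20,p57)}
These 13 distinct sets form the basis B.
Close under arbitrary unions to get τ_{X×Y}; counting gives |τ_{X×Y}| = 25.


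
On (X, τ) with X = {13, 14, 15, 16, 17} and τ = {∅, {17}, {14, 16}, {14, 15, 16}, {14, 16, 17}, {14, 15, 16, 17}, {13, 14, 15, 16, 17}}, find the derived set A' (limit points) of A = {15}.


A' = {13}

For each x ∈ X, list the open sets U ∈ τ with x ∈ U, then check whether U ∩ (A ∖ {x}) ≠ ∅ for every such U.
  x = 13: opens ∋ x are {13, 14, 15, 16, 17}; each meets A ∖ {13}, so x IS a limit point.
  x = 14: open {14, 16} ∋ x has {14, 16} ∩ (A ∖ {14}) = ∅, so x is NOT a limit point.
  x = 15: open {14, 15, 16} ∋ x has {14, 15, 16} ∩ (A ∖ {15}) = ∅, so x is NOT a limit point.
  x = 16: open {14, 16} ∋ x has {14, 16} ∩ (A ∖ {16}) = ∅, so x is NOT a limit point.
  x = 17: open {17} ∋ x has {17} ∩ (A ∖ {17}) = ∅, so x is NOT a limit point.
Collecting: A' = {13}.


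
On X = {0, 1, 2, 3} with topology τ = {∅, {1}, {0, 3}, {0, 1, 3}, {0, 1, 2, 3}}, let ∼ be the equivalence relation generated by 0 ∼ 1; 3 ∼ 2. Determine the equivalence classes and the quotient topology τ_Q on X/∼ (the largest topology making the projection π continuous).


X/∼ = {[0=1], [2=3]}; |τ_Q| = 2.

Equivalence classes: [0=1], [2=3].
Quotient map π: X → X/∼ sends 0 ↦ [0=1], 1 ↦ [0=1], 2 ↦ [2=3], 3 ↦ [2=3].
For each subset V ⊆ X/∼, compute π^{-1}(V) ⊆ X and check whether π^{-1}(V) ∈ τ. V is open in τ_Q iff π^{-1}(V) ∈ τ.
  V = {}: π^{-1}(V) = ∅ ∈ τ ✓.
  V = {[0=1]}: π^{-1}(V) = {0, 1} ∉ τ ✗.
  V = {[2=3]}: π^{-1}(V) = {2, 3} ∉ τ ✗.
  V = {[0=1], [2=3]}: π^{-1}(V) = {0, 1, 2, 3} ∈ τ ✓.
Open sets in the quotient: τ_Q = {{}, {[0=1], [2=3]}} (2 elements).


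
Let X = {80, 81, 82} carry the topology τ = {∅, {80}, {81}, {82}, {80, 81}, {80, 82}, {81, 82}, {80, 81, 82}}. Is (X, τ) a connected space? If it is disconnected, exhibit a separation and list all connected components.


(X, τ) is disconnected; components = [{80}, {81}, {82}].

Find clopen sets (U ∈ τ with X ∖ U ∈ τ):
  U = ∅, X ∖ U = {80, 81, 82} — both open, so U is clopen.
  U = {80}, X ∖ U = {81, 82} — both open, so U is clopen.
  U = {81}, X ∖ U = {80, 82} — both open, so U is clopen.
  U = {82}, X ∖ U = {80, 81} — both open, so U is clopen.
  U = {80, 81}, X ∖ U = {82} — both open, so U is clopen.
  U = {80, 82}, X ∖ U = {81} — both open, so U is clopen.
  U = {81, 82}, X ∖ U = {80} — both open, so U is clopen.
  U = {80, 81, 82}, X ∖ U = ∅ — both open, so U is clopen.
Nontrivial clopen(s) exist: e.g. {80}. So (X, τ) is disconnected.
Compute connected components by grouping points that agree on all clopens:
  component: {80}
  component: {81}
  component: {82}


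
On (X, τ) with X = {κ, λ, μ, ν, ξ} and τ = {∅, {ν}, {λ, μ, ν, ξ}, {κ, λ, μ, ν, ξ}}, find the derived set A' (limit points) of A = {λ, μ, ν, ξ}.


A' = {κ, λ, μ, ξ}

For each x ∈ X, list the open sets U ∈ τ with x ∈ U, then check whether U ∩ (A ∖ {x}) ≠ ∅ for every such U.
  x = κ: opens ∋ x are {κ, λ, μ, ν, ξ}; each meets A ∖ {κ}, so x IS a limit point.
  x = λ: opens ∋ x are {λ, μ, ν, ξ}, {κ, λ, μ, ν, ξ}; each meets A ∖ {λ}, so x IS a limit point.
  x = μ: opens ∋ x are {λ, μ, ν, ξ}, {κ, λ, μ, ν, ξ}; each meets A ∖ {μ}, so x IS a limit point.
  x = ν: open {ν} ∋ x has {ν} ∩ (A ∖ {ν}) = ∅, so x is NOT a limit point.
  x = ξ: opens ∋ x are {λ, μ, ν, ξ}, {κ, λ, μ, ν, ξ}; each meets A ∖ {ξ}, so x IS a limit point.
Collecting: A' = {κ, λ, μ, ξ}.


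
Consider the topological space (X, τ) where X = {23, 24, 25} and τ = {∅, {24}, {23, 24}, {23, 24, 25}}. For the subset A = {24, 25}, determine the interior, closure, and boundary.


int(A) = {24}, cl(A) = {23, 24, 25}, ∂A = {23, 25}.

Closed sets in (X, τ) are complements of opens:
  closed(X, τ) = {∅, {25}, {23, 25}, {23, 24, 25}}.
int(A) = ⋃ {U ∈ τ : U ⊆ A}. Opens contained in A: ∅, {24}.
Taking the union of these: int(A) = {24}.
cl(A) = ⋂ {C closed : A ⊆ C}. Closed sets containing A: {23, 24, 25}.
Intersecting these: cl(A) = {23, 24, 25}.
∂A = cl(A) ∖ int(A) = {23, 24, 25} ∖ {24} = {23, 25}.


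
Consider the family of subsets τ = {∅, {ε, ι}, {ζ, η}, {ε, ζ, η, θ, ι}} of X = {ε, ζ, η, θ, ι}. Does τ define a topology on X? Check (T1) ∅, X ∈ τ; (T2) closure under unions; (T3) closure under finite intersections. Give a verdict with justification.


τ is NOT a topology on X.

Axiom (T1): ∅ ∈ τ? Yes; X ∈ τ? Yes.
Axiom (T2/T3): check pairwise unions and intersections of members of τ.
Counterexample for (T2): {ε, ι} ∪ {ζ, η} = {ε, ζ, η, ι} ∉ τ. Therefore τ is NOT a topology.


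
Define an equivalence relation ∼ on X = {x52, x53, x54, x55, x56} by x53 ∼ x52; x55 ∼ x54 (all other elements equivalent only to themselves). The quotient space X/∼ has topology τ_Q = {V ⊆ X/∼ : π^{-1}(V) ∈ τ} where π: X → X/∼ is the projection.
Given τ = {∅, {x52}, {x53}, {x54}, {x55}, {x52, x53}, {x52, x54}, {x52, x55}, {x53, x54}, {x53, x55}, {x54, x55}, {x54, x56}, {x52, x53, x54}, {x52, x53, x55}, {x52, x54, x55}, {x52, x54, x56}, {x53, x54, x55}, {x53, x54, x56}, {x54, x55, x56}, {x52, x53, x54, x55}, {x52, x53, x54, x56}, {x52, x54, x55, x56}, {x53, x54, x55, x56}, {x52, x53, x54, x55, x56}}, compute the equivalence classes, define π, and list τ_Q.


X/∼ = {[x52=x53], [x54=x55], [x56]}; |τ_Q| = 6.

Equivalence classes: [x52=x53], [x54=x55], [x56].
Quotient map π: X → X/∼ sends x52 ↦ [x52=x53], x53 ↦ [x52=x53], x54 ↦ [x54=x55], x55 ↦ [x54=x55], x56 ↦ [x56].
For each subset V ⊆ X/∼, compute π^{-1}(V) ⊆ X and check whether π^{-1}(V) ∈ τ. V is open in τ_Q iff π^{-1}(V) ∈ τ.
  V = {}: π^{-1}(V) = ∅ ∈ τ ✓.
  V = {[x52=x53]}: π^{-1}(V) = {x52, x53} ∈ τ ✓.
  V = {[x54=x55]}: π^{-1}(V) = {x54, x55} ∈ τ ✓.
  V = {[x52=x53], [x54=x55]}: π^{-1}(V) = {x52, x53, x54, x55} ∈ τ ✓.
  V = {[x56]}: π^{-1}(V) = {x56} ∉ τ ✗.
  V = {[x52=x53], [x56]}: π^{-1}(V) = {x52, x53, x56} ∉ τ ✗.
  V = {[x54=x55], [x56]}: π^{-1}(V) = {x54, x55, x56} ∈ τ ✓.
  V = {[x52=x53], [x54=x55], [x56]}: π^{-1}(V) = {x52, x53, x54, x55, x56} ∈ τ ✓.
Open sets in the quotient: τ_Q = {{}, {[x52=x53]}, {[x54=x55]}, {[x52=x53], [x54=x55]}, {[x54=x55], [x56]}, {[x52=x53], [x54=x55], [x56]}} (6 elements).


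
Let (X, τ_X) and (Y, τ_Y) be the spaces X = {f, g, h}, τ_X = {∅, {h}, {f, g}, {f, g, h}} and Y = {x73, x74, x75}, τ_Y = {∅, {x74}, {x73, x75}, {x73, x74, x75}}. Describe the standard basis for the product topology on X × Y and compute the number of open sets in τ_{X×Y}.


Basis B = {∅ × ∅, {h} × {x74}, {f, g} × {x74}, {h} × {x73, x75}, {f, g, h} × {x74}, {h} × {x73, x74, x75}, {f, g} × {x73, x75}, {f, g} × {x73, x74, x75}, {f, g, h} × {x73, x75}, {f, g, h} × {x73, x74, x75}}; |τ_{X×Y}| = 16.

Enumerate products U × V with U ∈ τ_X, V ∈ τ_Y (deduplicated):
  ∅ × ∅ = {} (∅)
  {h} × {x74} = {(h,x74)}
  {f, g} × {x74} = {(f,x74), (g,x74)}
  {h} × {x73, x75} = {(h,x73), (h,x75)}
  {f, g, h} × {x74} = {(f,x74), (g,x74), (h,x74)}
  {h} × {x73, x74, x75} = {(h,x73), (h,x74), (h,x75)}
  {f, g} × {x73, x75} = {(f,x73), (f,x75), (g,x73), (g,x75)}
  {f, g} × {x73, x74, x75} = {(f,x73), (f,x74), (f,x75), (g,x73), (g,x74), (g,x75)}
  {f, g, h} × {x73, x75} = {(f,x73), (f,x75), (g,x73), (g,x75), (h,x73), (h,x75)}
  {f, g, h} × {x73, x74, x75} = {(f,x73), (f,x74), (f,x75), (g,x73), (g,x74), (g,x75), (h,x73), (h,x74), (h,x75)}
These 10 distinct sets form the basis B.
Close under arbitrary unions to get τ_{X×Y}; counting gives |τ_{X×Y}| = 16.


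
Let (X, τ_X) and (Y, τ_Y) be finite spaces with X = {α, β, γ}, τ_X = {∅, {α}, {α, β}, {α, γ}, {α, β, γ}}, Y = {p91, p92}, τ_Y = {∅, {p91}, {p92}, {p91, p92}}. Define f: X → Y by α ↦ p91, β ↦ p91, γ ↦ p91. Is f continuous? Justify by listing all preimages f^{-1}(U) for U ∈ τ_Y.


f IS continuous.

Compute f^{-1}(U) for each U ∈ τ_Y:
  U = ∅: f^{-1}(U) = ∅ ∈ τ_X ✓.
  U = {p91}: f^{-1}(U) = {α, β, γ} ∈ τ_X ✓.
  U = {p92}: f^{-1}(U) = ∅ ∈ τ_X ✓.
  U = {p91, p92}: f^{-1}(U) = {α, β, γ} ∈ τ_X ✓.
Every preimage lies in τ_X, so f IS continuous.


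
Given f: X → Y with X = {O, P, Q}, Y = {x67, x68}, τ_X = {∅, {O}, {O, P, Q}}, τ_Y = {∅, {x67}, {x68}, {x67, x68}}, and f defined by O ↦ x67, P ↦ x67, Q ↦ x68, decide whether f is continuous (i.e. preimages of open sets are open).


f is NOT continuous.

Compute f^{-1}(U) for each U ∈ τ_Y:
  U = ∅: f^{-1}(U) = ∅ ∈ τ_X ✓.
  U = {x67}: f^{-1}(U) = {O, P} ∉ τ_X ✗.
  U = {x68}: f^{-1}(U) = {Q} ∉ τ_X ✗.
  U = {x67, x68}: f^{-1}(U) = {O, P, Q} ∈ τ_X ✓.
Found U = {x67} with f^{-1}(U) = {O, P} not in τ_X. Therefore f is NOT continuous.


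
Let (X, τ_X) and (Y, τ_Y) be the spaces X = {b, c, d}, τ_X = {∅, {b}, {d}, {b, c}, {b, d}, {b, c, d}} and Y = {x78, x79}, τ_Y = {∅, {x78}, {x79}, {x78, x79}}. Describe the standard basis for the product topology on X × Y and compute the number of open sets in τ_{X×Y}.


Basis B = {∅ × ∅, {b} × {x78}, {b} × {x79}, {d} × {x78}, {d} × {x79}, {b} × {x78, x79}, {b, c} × {x78}, {b, d} × {x78}, {b, c} × {x79}, {b, d} × {x79}, {d} × {x78, x79}, {b, c, d} × {x78}, {b, c, d} × {x79}, {b, c} × {x78, x79}, {b, d} × {x78, x79}, {b, c, d} × {x78, x79}}; |τ_{X×Y}| = 36.

Enumerate products U × V with U ∈ τ_X, V ∈ τ_Y (deduplicated):
  ∅ × ∅ = {} (∅)
  {b} × {x78} = {(b,x78)}
  {b} × {x79} = {(b,x79)}
  {d} × {x78} = {(d,x78)}
  {d} × {x79} = {(d,x79)}
  {b} × {x78, x79} = {(b,x78), (b,x79)}
  {b, c} × {x78} = {(b,x78), (c,x78)}
  {b, d} × {x78} = {(b,x78), (d,x78)}
  {b, c} × {x79} = {(b,x79), (c,x79)}
  {b, d} × {x79} = {(b,x79), (d,x79)}
  {d} × {x78, x79} = {(d,x78), (d,x79)}
  {b, c, d} × {x78} = {(b,x78), (c,x78), (d,x78)}
  {b, c, d} × {x79} = {(b,x79), (c,x79), (d,x79)}
  {b, c} × {x78, x79} = {(b,x78), (b,x79), (c,x78), (c,x79)}
  {b, d} × {x78, x79} = {(b,x78), (b,x79), (d,x78), (d,x79)}
  {b, c, d} × {x78, x79} = {(b,x78), (b,x79), (c,x78), (c,x79), (d,x78), (d,x79)}
These 16 distinct sets form the basis B.
Close under arbitrary unions to get τ_{X×Y}; counting gives |τ_{X×Y}| = 36.


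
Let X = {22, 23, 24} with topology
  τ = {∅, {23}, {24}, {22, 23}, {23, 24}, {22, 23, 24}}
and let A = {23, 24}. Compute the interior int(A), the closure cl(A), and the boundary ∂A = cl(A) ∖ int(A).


int(A) = {23, 24}, cl(A) = {22, 23, 24}, ∂A = {22}.

Closed sets in (X, τ) are complements of opens:
  closed(X, τ) = {∅, {22}, {24}, {22, 23}, {22, 24}, {22, 23, 24}}.
int(A) = ⋃ {U ∈ τ : U ⊆ A}. Opens contained in A: ∅, {23}, {24}, {23, 24}.
Taking the union of these: int(A) = {23, 24}.
cl(A) = ⋂ {C closed : A ⊆ C}. Closed sets containing A: {22, 23, 24}.
Intersecting these: cl(A) = {22, 23, 24}.
∂A = cl(A) ∖ int(A) = {22, 23, 24} ∖ {23, 24} = {22}.


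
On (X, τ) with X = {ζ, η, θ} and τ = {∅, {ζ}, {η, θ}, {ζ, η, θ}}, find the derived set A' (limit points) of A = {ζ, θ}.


A' = {η}

For each x ∈ X, list the open sets U ∈ τ with x ∈ U, then check whether U ∩ (A ∖ {x}) ≠ ∅ for every such U.
  x = ζ: open {ζ} ∋ x has {ζ} ∩ (A ∖ {ζ}) = ∅, so x is NOT a limit point.
  x = η: opens ∋ x are {η, θ}, {ζ, η, θ}; each meets A ∖ {η}, so x IS a limit point.
  x = θ: open {η, θ} ∋ x has {η, θ} ∩ (A ∖ {θ}) = ∅, so x is NOT a limit point.
Collecting: A' = {η}.


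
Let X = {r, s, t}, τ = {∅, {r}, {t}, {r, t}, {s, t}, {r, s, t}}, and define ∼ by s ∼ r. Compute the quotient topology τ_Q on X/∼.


X/∼ = {[r=s], [t]}; |τ_Q| = 3.

Equivalence classes: [r=s], [t].
Quotient map π: X → X/∼ sends r ↦ [r=s], s ↦ [r=s], t ↦ [t].
For each subset V ⊆ X/∼, compute π^{-1}(V) ⊆ X and check whether π^{-1}(V) ∈ τ. V is open in τ_Q iff π^{-1}(V) ∈ τ.
  V = {}: π^{-1}(V) = ∅ ∈ τ ✓.
  V = {[r=s]}: π^{-1}(V) = {r, s} ∉ τ ✗.
  V = {[t]}: π^{-1}(V) = {t} ∈ τ ✓.
  V = {[r=s], [t]}: π^{-1}(V) = {r, s, t} ∈ τ ✓.
Open sets in the quotient: τ_Q = {{}, {[t]}, {[r=s], [t]}} (3 elements).


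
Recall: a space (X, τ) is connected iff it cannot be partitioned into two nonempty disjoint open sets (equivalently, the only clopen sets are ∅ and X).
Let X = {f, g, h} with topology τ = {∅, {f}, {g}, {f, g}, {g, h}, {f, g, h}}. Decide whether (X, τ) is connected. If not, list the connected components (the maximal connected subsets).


(X, τ) is disconnected; components = [{f}, {g, h}].

Find clopen sets (U ∈ τ with X ∖ U ∈ τ):
  U = ∅, X ∖ U = {f, g, h} — both open, so U is clopen.
  U = {f}, X ∖ U = {g, h} — both open, so U is clopen.
  U = {g, h}, X ∖ U = {f} — both open, so U is clopen.
  U = {f, g, h}, X ∖ U = ∅ — both open, so U is clopen.
Nontrivial clopen(s) exist: e.g. {f}. So (X, τ) is disconnected.
Compute connected components by grouping points that agree on all clopens:
  component: {f}
  component: {g, h}


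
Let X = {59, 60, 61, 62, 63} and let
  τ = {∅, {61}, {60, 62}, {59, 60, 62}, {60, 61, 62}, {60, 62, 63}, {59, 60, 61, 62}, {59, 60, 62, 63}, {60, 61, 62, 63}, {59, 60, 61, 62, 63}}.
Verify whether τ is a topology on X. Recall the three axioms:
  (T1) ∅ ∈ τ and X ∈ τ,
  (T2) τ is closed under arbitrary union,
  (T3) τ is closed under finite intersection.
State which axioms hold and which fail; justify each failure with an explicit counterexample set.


τ IS a topology on X.

Axiom (T1): ∅ ∈ τ? Yes; X ∈ τ? Yes.
Axiom (T2/T3): check pairwise unions and intersections of members of τ.
All pairwise intersections and unions checked — each lies in τ. Therefore τ satisfies (T1), (T2), (T3): it IS a topology on X.


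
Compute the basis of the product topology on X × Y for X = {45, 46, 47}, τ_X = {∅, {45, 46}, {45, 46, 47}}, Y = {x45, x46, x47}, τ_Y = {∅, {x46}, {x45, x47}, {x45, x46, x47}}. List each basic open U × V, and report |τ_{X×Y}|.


Basis B = {∅ × ∅, {45, 46} × {x46}, {45, 46, 47} × {x46}, {45, 46} × {x45, x47}, {45, 46} × {x45, x46, x47}, {45, 46, 47} × {x45, x47}, {45, 46, 47} × {x45, x46, x47}}; |τ_{X×Y}| = 9.

Enumerate products U × V with U ∈ τ_X, V ∈ τ_Y (deduplicated):
  ∅ × ∅ = {} (∅)
  {45, 46} × {x46} = {(45,x46), (46,x46)}
  {45, 46, 47} × {x46} = {(45,x46), (46,x46), (47,x46)}
  {45, 46} × {x45, x47} = {(45,x45), (45,x47), (46,x45), (46,x47)}
  {45, 46} × {x45, x46, x47} = {(45,x45), (45,x46), (45,x47), (46,x45), (46,x46), (46,x47)}
  {45, 46, 47} × {x45, x47} = {(45,x45), (45,x47), (46,x45), (46,x47), (47,x45), (47,x47)}
  {45, 46, 47} × {x45, x46, x47} = {(45,x45), (45,x46), (45,x47), (46,x45), (46,x46), (46,x47), (47,x45), (47,x46), (47,x47)}
These 7 distinct sets form the basis B.
Close under arbitrary unions to get τ_{X×Y}; counting gives |τ_{X×Y}| = 9.


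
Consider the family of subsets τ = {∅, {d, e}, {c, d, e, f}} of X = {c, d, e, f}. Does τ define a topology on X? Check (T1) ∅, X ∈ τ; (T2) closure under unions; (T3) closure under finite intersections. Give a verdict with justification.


τ IS a topology on X.

Axiom (T1): ∅ ∈ τ? Yes; X ∈ τ? Yes.
Axiom (T2/T3): check pairwise unions and intersections of members of τ.
All pairwise intersections and unions checked — each lies in τ. Therefore τ satisfies (T1), (T2), (T3): it IS a topology on X.


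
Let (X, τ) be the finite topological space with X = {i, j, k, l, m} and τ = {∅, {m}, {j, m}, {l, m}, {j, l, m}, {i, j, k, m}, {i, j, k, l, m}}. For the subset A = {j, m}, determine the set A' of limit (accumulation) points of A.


A' = {i, j, k, l}

For each x ∈ X, list the open sets U ∈ τ with x ∈ U, then check whether U ∩ (A ∖ {x}) ≠ ∅ for every such U.
  x = i: opens ∋ x are {i, j, k, m}, {i, j, k, l, m}; each meets A ∖ {i}, so x IS a limit point.
  x = j: opens ∋ x are {j, m}, {j, l, m}, {i, j, k, m}, {i, j, k, l, m}; each meets A ∖ {j}, so x IS a limit point.
  x = k: opens ∋ x are {i, j, k, m}, {i, j, k, l, m}; each meets A ∖ {k}, so x IS a limit point.
  x = l: opens ∋ x are {l, m}, {j, l, m}, {i, j, k, l, m}; each meets A ∖ {l}, so x IS a limit point.
  x = m: open {m} ∋ x has {m} ∩ (A ∖ {m}) = ∅, so x is NOT a limit point.
Collecting: A' = {i, j, k, l}.


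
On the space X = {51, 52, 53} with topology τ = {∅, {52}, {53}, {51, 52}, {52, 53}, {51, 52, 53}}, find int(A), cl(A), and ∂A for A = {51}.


int(A) = ∅, cl(A) = {51}, ∂A = {51}.

Closed sets in (X, τ) are complements of opens:
  closed(X, τ) = {∅, {51}, {53}, {51, 52}, {51, 53}, {51, 52, 53}}.
int(A) = ⋃ {U ∈ τ : U ⊆ A}. Opens contained in A: ∅.
Taking the union of these: int(A) = ∅.
cl(A) = ⋂ {C closed : A ⊆ C}. Closed sets containing A: {51}, {51, 52}, {51, 53}, {51, 52, 53}.
Intersecting these: cl(A) = {51}.
∂A = cl(A) ∖ int(A) = {51} ∖ ∅ = {51}.


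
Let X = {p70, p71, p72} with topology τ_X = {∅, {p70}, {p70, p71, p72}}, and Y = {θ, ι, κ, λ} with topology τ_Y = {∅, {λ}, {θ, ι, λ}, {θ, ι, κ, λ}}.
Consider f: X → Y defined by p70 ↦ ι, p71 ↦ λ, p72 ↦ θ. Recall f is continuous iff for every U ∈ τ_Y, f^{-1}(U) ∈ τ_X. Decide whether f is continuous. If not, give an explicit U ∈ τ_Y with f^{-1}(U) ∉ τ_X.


f is NOT continuous.

Compute f^{-1}(U) for each U ∈ τ_Y:
  U = ∅: f^{-1}(U) = ∅ ∈ τ_X ✓.
  U = {λ}: f^{-1}(U) = {p71} ∉ τ_X ✗.
  U = {θ, ι, λ}: f^{-1}(U) = {p70, p71, p72} ∈ τ_X ✓.
  U = {θ, ι, κ, λ}: f^{-1}(U) = {p70, p71, p72} ∈ τ_X ✓.
Found U = {λ} with f^{-1}(U) = {p71} not in τ_X. Therefore f is NOT continuous.


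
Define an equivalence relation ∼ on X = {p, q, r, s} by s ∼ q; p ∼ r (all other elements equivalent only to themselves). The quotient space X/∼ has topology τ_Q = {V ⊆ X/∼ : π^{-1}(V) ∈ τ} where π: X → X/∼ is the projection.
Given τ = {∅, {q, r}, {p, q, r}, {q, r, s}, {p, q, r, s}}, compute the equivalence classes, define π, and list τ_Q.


X/∼ = {[p=r], [q=s]}; |τ_Q| = 2.

Equivalence classes: [p=r], [q=s].
Quotient map π: X → X/∼ sends p ↦ [p=r], q ↦ [q=s], r ↦ [p=r], s ↦ [q=s].
For each subset V ⊆ X/∼, compute π^{-1}(V) ⊆ X and check whether π^{-1}(V) ∈ τ. V is open in τ_Q iff π^{-1}(V) ∈ τ.
  V = {}: π^{-1}(V) = ∅ ∈ τ ✓.
  V = {[p=r]}: π^{-1}(V) = {p, r} ∉ τ ✗.
  V = {[q=s]}: π^{-1}(V) = {q, s} ∉ τ ✗.
  V = {[p=r], [q=s]}: π^{-1}(V) = {p, q, r, s} ∈ τ ✓.
Open sets in the quotient: τ_Q = {{}, {[p=r], [q=s]}} (2 elements).


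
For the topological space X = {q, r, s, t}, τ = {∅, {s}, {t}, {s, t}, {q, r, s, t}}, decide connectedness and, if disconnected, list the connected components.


(X, τ) is connected.

Find clopen sets (U ∈ τ with X ∖ U ∈ τ):
  U = ∅, X ∖ U = {q, r, s, t} — both open, so U is clopen.
  U = {q, r, s, t}, X ∖ U = ∅ — both open, so U is clopen.
Only trivial clopens (∅ and X) exist, so (X, τ) is connected.
Compute connected components by grouping points that agree on all clopens:
  component: {q, r, s, t}


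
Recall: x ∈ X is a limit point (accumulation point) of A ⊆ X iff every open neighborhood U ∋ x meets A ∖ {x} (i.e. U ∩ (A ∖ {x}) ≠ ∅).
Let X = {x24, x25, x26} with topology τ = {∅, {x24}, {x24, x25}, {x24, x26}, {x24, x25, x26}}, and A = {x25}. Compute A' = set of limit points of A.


A' = ∅

For each x ∈ X, list the open sets U ∈ τ with x ∈ U, then check whether U ∩ (A ∖ {x}) ≠ ∅ for every such U.
  x = x24: open {x24} ∋ x has {x24} ∩ (A ∖ {x24}) = ∅, so x is NOT a limit point.
  x = x25: open {x24, x25} ∋ x has {x24, x25} ∩ (A ∖ {x25}) = ∅, so x is NOT a limit point.
  x = x26: open {x24, x26} ∋ x has {x24, x26} ∩ (A ∖ {x26}) = ∅, so x is NOT a limit point.
Collecting: A' = ∅.


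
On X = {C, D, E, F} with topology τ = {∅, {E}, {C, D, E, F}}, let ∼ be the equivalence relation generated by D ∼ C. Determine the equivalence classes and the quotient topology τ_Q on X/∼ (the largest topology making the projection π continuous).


X/∼ = {[C=D], [E], [F]}; |τ_Q| = 3.

Equivalence classes: [C=D], [E], [F].
Quotient map π: X → X/∼ sends C ↦ [C=D], D ↦ [C=D], E ↦ [E], F ↦ [F].
For each subset V ⊆ X/∼, compute π^{-1}(V) ⊆ X and check whether π^{-1}(V) ∈ τ. V is open in τ_Q iff π^{-1}(V) ∈ τ.
  V = {}: π^{-1}(V) = ∅ ∈ τ ✓.
  V = {[C=D]}: π^{-1}(V) = {C, D} ∉ τ ✗.
  V = {[E]}: π^{-1}(V) = {E} ∈ τ ✓.
  V = {[C=D], [E]}: π^{-1}(V) = {C, D, E} ∉ τ ✗.
  V = {[F]}: π^{-1}(V) = {F} ∉ τ ✗.
  V = {[C=D], [F]}: π^{-1}(V) = {C, D, F} ∉ τ ✗.
  V = {[E], [F]}: π^{-1}(V) = {E, F} ∉ τ ✗.
  V = {[C=D], [E], [F]}: π^{-1}(V) = {C, D, E, F} ∈ τ ✓.
Open sets in the quotient: τ_Q = {{}, {[E]}, {[C=D], [E], [F]}} (3 elements).


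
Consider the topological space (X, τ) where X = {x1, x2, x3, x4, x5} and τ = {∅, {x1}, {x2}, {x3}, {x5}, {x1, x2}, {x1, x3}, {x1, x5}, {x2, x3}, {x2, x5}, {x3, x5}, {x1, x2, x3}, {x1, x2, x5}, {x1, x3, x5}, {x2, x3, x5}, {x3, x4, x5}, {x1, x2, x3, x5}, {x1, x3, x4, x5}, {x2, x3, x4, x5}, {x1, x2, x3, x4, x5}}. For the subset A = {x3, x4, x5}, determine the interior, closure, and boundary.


int(A) = {x3, x4, x5}, cl(A) = {x3, x4, x5}, ∂A = ∅.

Closed sets in (X, τ) are complements of opens:
  closed(X, τ) = {∅, {x1}, {x2}, {x4}, {x1, x2}, {x1, x4}, {x2, x4}, {x3, x4}, {x4, x5}, {x1, x2, x4}, {x1, x3, x4}, {x1, x4, x5}, {x2, x3, x4}, {x2, x4, x5}, {x3, x4, x5}, {x1, x2, x3, x4}, {x1, x2, x4, x5}, {x1, x3, x4, x5}, {x2, x3, x4, x5}, {x1, x2, x3, x4, x5}}.
int(A) = ⋃ {U ∈ τ : U ⊆ A}. Opens contained in A: ∅, {x3}, {x5}, {x3, x5}, {x3, x4, x5}.
Taking the union of these: int(A) = {x3, x4, x5}.
cl(A) = ⋂ {C closed : A ⊆ C}. Closed sets containing A: {x3, x4, x5}, {x1, x3, x4, x5}, {x2, x3, x4, x5}, {x1, x2, x3, x4, x5}.
Intersecting these: cl(A) = {x3, x4, x5}.
∂A = cl(A) ∖ int(A) = {x3, x4, x5} ∖ {x3, x4, x5} = ∅.


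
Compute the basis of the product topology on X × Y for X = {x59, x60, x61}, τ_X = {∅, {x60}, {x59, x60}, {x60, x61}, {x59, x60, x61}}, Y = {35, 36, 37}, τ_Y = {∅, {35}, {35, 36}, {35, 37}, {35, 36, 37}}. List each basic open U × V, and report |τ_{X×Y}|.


Basis B = {∅ × ∅, {x60} × {35}, {x59, x60} × {35}, {x60} × {35, 36}, {x60} × {35, 37}, {x60, x61} × {35}, {x59, x60, x61} × {35}, {x60} × {35, 36, 37}, {x59, x60} × {35, 36}, {x59, x60} × {35, 37}, {x60, x61} × {35, 36}, {x60, x61} × {35, 37}, {x59, x60} × {35, 36, 37}, {x59, x60, x61} × {35, 36}, {x59, x60, x61} × {35, 37}, {x60, x61} × {35, 36, 37}, {x59, x60, x61} × {35, 36, 37}}; |τ_{X×Y}| = 48.

Enumerate products U × V with U ∈ τ_X, V ∈ τ_Y (deduplicated):
  ∅ × ∅ = {} (∅)
  {x60} × {35} = {(x60,35)}
  {x59, x60} × {35} = {(x59,35), (x60,35)}
  {x60} × {35, 36} = {(x60,35), (x60,36)}
  {x60} × {35, 37} = {(x60,35), (x60,37)}
  {x60, x61} × {35} = {(x60,35), (x61,35)}
  {x59, x60, x61} × {35} = {(x59,35), (x60,35), (x61,35)}
  {x60} × {35, 36, 37} = {(x60,35), (x60,36), (x60,37)}
  {x59, x60} × {35, 36} = {(x59,35), (x59,36), (x60,35), (x60,36)}
  {x59, x60} × {35, 37} = {(x59,35), (x59,37), (x60,35), (x60,37)}
  {x60, x61} × {35, 36} = {(x60,35), (x60,36), (x61,35), (x61,36)}
  {x60, x61} × {35, 37} = {(x60,35), (x60,37), (x61,35), (x61,37)}
  {x59, x60} × {35, 36, 37} = {(x59,35), (x59,36), (x59,37), (x60,35), (x60,36), (x60,37)}
  {x59, x60, x61} × {35, 36} = {(x59,35), (x59,36), (x60,35), (x60,36), (x61,35), (x61,36)}
  {x59, x60, x61} × {35, 37} = {(x59,35), (x59,37), (x60,35), (x60,37), (x61,35), (x61,37)}
  {x60, x61} × {35, 36, 37} = {(x60,35), (x60,36), (x60,37), (x61,35), (x61,36), (x61,37)}
  {x59, x60, x61} × {35, 36, 37} = {(x59,35), (x59,36), (x59,37), (x60,35), (x60,36), (x60,37), (x61,35), (x61,36), (x61,37)}
These 17 distinct sets form the basis B.
Close under arbitrary unions to get τ_{X×Y}; counting gives |τ_{X×Y}| = 48.


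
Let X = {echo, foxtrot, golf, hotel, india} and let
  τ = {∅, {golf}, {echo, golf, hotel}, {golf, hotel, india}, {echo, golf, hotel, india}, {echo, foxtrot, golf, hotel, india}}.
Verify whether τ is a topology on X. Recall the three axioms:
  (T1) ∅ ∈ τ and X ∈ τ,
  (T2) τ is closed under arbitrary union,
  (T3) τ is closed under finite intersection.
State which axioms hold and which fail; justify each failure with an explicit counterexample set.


τ is NOT a topology on X.

Axiom (T1): ∅ ∈ τ? Yes; X ∈ τ? Yes.
Axiom (T2/T3): check pairwise unions and intersections of members of τ.
Counterexample for (T3): {echo, golf, hotel} ∩ {golf, hotel, india} = {golf, hotel} ∉ τ. Therefore τ is NOT a topology.


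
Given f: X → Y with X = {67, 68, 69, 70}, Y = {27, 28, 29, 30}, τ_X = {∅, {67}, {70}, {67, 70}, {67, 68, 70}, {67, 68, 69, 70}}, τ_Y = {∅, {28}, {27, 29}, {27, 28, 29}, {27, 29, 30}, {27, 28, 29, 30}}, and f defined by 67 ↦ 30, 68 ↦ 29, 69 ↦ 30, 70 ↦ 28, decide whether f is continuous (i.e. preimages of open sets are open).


f is NOT continuous.

Compute f^{-1}(U) for each U ∈ τ_Y:
  U = ∅: f^{-1}(U) = ∅ ∈ τ_X ✓.
  U = {28}: f^{-1}(U) = {70} ∈ τ_X ✓.
  U = {27, 29}: f^{-1}(U) = {68} ∉ τ_X ✗.
  U = {27, 28, 29}: f^{-1}(U) = {68, 70} ∉ τ_X ✗.
  U = {27, 29, 30}: f^{-1}(U) = {67, 68, 69} ∉ τ_X ✗.
  U = {27, 28, 29, 30}: f^{-1}(U) = {67, 68, 69, 70} ∈ τ_X ✓.
Found U = {27, 29} with f^{-1}(U) = {68} not in τ_X. Therefore f is NOT continuous.


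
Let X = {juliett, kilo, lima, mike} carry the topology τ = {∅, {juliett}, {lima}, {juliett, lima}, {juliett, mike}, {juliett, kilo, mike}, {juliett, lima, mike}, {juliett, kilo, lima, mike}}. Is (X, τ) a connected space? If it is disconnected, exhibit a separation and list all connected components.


(X, τ) is disconnected; components = [{lima}, {juliett, kilo, mike}].

Find clopen sets (U ∈ τ with X ∖ U ∈ τ):
  U = ∅, X ∖ U = {juliett, kilo, lima, mike} — both open, so U is clopen.
  U = {lima}, X ∖ U = {juliett, kilo, mike} — both open, so U is clopen.
  U = {juliett, kilo, mike}, X ∖ U = {lima} — both open, so U is clopen.
  U = {juliett, kilo, lima, mike}, X ∖ U = ∅ — both open, so U is clopen.
Nontrivial clopen(s) exist: e.g. {juliett, kilo, mike}. So (X, τ) is disconnected.
Compute connected components by grouping points that agree on all clopens:
  component: {lima}
  component: {juliett, kilo, mike}


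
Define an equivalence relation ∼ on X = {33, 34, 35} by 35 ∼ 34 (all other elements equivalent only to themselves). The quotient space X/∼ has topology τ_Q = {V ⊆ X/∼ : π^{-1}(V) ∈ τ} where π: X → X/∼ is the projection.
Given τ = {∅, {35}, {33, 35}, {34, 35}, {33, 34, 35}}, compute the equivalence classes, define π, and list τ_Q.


X/∼ = {[33], [34=35]}; |τ_Q| = 3.

Equivalence classes: [33], [34=35].
Quotient map π: X → X/∼ sends 33 ↦ [33], 34 ↦ [34=35], 35 ↦ [34=35].
For each subset V ⊆ X/∼, compute π^{-1}(V) ⊆ X and check whether π^{-1}(V) ∈ τ. V is open in τ_Q iff π^{-1}(V) ∈ τ.
  V = {}: π^{-1}(V) = ∅ ∈ τ ✓.
  V = {[33]}: π^{-1}(V) = {33} ∉ τ ✗.
  V = {[34=35]}: π^{-1}(V) = {34, 35} ∈ τ ✓.
  V = {[33], [34=35]}: π^{-1}(V) = {33, 34, 35} ∈ τ ✓.
Open sets in the quotient: τ_Q = {{}, {[34=35]}, {[33], [34=35]}} (3 elements).
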